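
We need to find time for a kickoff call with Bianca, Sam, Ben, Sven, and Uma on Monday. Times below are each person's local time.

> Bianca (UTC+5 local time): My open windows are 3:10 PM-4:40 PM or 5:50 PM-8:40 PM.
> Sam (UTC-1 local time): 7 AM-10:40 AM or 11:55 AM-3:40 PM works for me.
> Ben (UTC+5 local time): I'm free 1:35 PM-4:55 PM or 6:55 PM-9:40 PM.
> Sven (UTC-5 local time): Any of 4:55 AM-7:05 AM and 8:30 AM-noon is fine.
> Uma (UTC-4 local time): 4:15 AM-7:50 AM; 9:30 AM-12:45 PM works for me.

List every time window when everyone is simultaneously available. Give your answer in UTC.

10:10-11:40, 13:55-15:40

Bianca in UTC: 10:10-11:40, 12:50-15:40 (subtract 5h to convert from UTC+5).
Sam in UTC: 08:00-11:40, 12:55-16:40 (add 1h to convert from UTC-1).
Ben in UTC: 08:35-11:55, 13:55-16:40 (subtract 5h to convert from UTC+5).
Sven in UTC: 09:55-12:05, 13:30-17:00 (add 5h to convert from UTC-5).
Uma in UTC: 08:15-11:50, 13:30-16:45 (add 4h to convert from UTC-4).
Bianca ∩ Sam: 10:10-11:40, 12:55-15:40.
Bianca ∩ Sam ∩ Ben: 10:10-11:40, 13:55-15:40.
Bianca ∩ Sam ∩ Ben ∩ Sven: 10:10-11:40, 13:55-15:40.
Bianca ∩ Sam ∩ Ben ∩ Sven ∩ Uma: 10:10-11:40, 13:55-15:40.
Those are the intersection windows.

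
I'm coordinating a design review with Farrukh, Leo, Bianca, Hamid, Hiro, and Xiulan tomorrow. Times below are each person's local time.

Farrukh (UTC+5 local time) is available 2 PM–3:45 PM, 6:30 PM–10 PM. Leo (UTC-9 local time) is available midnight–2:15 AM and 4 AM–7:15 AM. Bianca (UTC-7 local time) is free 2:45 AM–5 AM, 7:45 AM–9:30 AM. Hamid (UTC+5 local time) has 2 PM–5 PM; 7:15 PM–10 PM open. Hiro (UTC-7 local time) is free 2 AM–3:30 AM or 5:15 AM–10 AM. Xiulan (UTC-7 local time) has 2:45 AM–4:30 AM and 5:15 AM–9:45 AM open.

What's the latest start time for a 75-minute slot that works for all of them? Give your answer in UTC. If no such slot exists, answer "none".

Farrukh in UTC: 09:00-10:45, 13:30-17:00 (subtract 5h to convert from UTC+5).
Leo in UTC: 09:00-11:15, 13:00-16:15 (add 9h to convert from UTC-9).
Bianca in UTC: 09:45-12:00, 14:45-16:30 (add 7h to convert from UTC-7).
Hamid in UTC: 09:00-12:00, 14:15-17:00 (subtract 5h to convert from UTC+5).
Hiro in UTC: 09:00-10:30, 12:15-17:00 (add 7h to convert from UTC-7).
Xiulan in UTC: 09:45-11:30, 12:15-16:45 (add 7h to convert from UTC-7).
Farrukh ∩ Leo: 09:00-10:45, 13:30-16:15.
Farrukh ∩ Leo ∩ Bianca: 09:45-10:45, 14:45-16:15.
Farrukh ∩ Leo ∩ Bianca ∩ Hamid: 09:45-10:45, 14:45-16:15.
Farrukh ∩ Leo ∩ Bianca ∩ Hamid ∩ Hiro: 09:45-10:30, 14:45-16:15.
Farrukh ∩ Leo ∩ Bianca ∩ Hamid ∩ Hiro ∩ Xiulan: 09:45-10:30, 14:45-16:15.
Those are the intersection windows.
The last common window of at least 75 minutes is 14:45-16:15; a 75-minute meeting can start as late as 15:00 and still end by 16:15.

15:00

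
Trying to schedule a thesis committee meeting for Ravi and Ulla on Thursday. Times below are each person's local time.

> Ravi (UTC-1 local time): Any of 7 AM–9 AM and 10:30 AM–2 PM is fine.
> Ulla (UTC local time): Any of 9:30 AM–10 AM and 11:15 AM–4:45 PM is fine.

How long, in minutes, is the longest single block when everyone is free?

Ravi in UTC: 08:00-10:00, 11:30-15:00 (add 1h to convert from UTC-1).
Ulla in UTC: 09:30-10:00, 11:15-16:45.
Ravi ∩ Ulla: 09:30-10:00, 11:30-15:00.
The longest is 11:30-15:00 at 210 minutes.

210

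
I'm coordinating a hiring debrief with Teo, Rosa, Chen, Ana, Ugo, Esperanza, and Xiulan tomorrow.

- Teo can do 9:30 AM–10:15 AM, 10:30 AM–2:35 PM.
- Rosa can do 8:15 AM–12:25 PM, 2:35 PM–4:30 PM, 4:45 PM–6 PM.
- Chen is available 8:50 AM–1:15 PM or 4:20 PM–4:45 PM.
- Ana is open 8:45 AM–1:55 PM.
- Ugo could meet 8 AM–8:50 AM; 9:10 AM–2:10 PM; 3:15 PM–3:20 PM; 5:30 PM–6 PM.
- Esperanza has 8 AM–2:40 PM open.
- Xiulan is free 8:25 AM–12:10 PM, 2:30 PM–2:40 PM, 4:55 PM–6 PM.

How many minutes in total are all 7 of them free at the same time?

145

Teo ∩ Rosa: 09:30-10:15, 10:30-12:25.
Teo ∩ Rosa ∩ Chen: 09:30-10:15, 10:30-12:25.
Teo ∩ Rosa ∩ Chen ∩ Ana: 09:30-10:15, 10:30-12:25.
Teo ∩ Rosa ∩ Chen ∩ Ana ∩ Ugo: 09:30-10:15, 10:30-12:25.
Teo ∩ Rosa ∩ Chen ∩ Ana ∩ Ugo ∩ Esperanza: 09:30-10:15, 10:30-12:25.
Teo ∩ Rosa ∩ Chen ∩ Ana ∩ Ugo ∩ Esperanza ∩ Xiulan: 09:30-10:15, 10:30-12:10.
Summing the common windows: 45 + 100 = 145 minutes.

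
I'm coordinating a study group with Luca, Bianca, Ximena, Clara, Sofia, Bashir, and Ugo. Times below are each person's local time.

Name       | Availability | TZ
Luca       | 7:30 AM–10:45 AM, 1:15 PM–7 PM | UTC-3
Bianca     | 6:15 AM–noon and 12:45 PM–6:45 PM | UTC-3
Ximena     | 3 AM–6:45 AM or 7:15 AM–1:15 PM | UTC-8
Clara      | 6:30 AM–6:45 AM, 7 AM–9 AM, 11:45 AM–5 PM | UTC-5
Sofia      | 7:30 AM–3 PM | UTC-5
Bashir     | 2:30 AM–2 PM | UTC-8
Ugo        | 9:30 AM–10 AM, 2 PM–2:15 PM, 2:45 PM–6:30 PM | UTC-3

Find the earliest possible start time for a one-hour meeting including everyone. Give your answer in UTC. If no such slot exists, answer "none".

Luca in UTC: 10:30-13:45, 16:15-22:00 (add 3h to convert from UTC-3).
Bianca in UTC: 09:15-15:00, 15:45-21:45 (add 3h to convert from UTC-3).
Ximena in UTC: 11:00-14:45, 15:15-21:15 (add 8h to convert from UTC-8).
Clara in UTC: 11:30-11:45, 12:00-14:00, 16:45-22:00 (add 5h to convert from UTC-5).
Sofia in UTC: 12:30-20:00 (add 5h to convert from UTC-5).
Bashir in UTC: 10:30-22:00 (add 8h to convert from UTC-8).
Ugo in UTC: 12:30-13:00, 17:00-17:15, 17:45-21:30 (add 3h to convert from UTC-3).
Luca ∩ Bianca: 10:30-13:45, 16:15-21:45.
Luca ∩ Bianca ∩ Ximena: 11:00-13:45, 16:15-21:15.
Luca ∩ Bianca ∩ Ximena ∩ Clara: 11:30-11:45, 12:00-13:45, 16:45-21:15.
Luca ∩ Bianca ∩ Ximena ∩ Clara ∩ Sofia: 12:30-13:45, 16:45-20:00.
Luca ∩ Bianca ∩ Ximena ∩ Clara ∩ Sofia ∩ Bashir: 12:30-13:45, 16:45-20:00.
Luca ∩ Bianca ∩ Ximena ∩ Clara ∩ Sofia ∩ Bashir ∩ Ugo: 12:30-13:00, 17:00-17:15, 17:45-20:00.
The first common window of at least 60 minutes is 17:45-20:00, so the earliest start is 17:45.

17:45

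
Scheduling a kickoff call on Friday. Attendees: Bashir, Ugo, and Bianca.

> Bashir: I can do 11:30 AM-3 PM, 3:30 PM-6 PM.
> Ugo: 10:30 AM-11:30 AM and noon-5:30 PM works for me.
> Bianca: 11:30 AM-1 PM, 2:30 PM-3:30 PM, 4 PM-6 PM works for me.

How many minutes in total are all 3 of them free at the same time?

Bashir ∩ Ugo: 12:00-15:00, 15:30-17:30.
Bashir ∩ Ugo ∩ Bianca: 12:00-13:00, 14:30-15:00, 16:00-17:30.
Summing the common windows: 60 + 30 + 90 = 180 minutes.

180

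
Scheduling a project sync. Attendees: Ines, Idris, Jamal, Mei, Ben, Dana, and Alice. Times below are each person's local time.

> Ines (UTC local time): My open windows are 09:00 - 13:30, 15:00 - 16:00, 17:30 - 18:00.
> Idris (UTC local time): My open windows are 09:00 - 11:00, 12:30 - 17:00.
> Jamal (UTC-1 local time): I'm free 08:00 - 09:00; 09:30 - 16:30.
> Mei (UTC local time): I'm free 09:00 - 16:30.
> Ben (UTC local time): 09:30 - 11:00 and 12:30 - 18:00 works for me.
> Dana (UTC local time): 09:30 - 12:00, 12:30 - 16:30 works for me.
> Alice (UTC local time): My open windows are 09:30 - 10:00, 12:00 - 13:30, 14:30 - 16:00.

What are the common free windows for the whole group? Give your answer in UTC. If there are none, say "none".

09:30-10:00, 12:30-13:30, 15:00-16:00

Ines in UTC: 09:00-13:30, 15:00-16:00, 17:30-18:00.
Idris in UTC: 09:00-11:00, 12:30-17:00.
Jamal in UTC: 09:00-10:00, 10:30-17:30 (add 1h to convert from UTC-1).
Mei in UTC: 09:00-16:30.
Ben in UTC: 09:30-11:00, 12:30-18:00.
Dana in UTC: 09:30-12:00, 12:30-16:30.
Alice in UTC: 09:30-10:00, 12:00-13:30, 14:30-16:00.
Ines ∩ Idris: 09:00-11:00, 12:30-13:30, 15:00-16:00.
Ines ∩ Idris ∩ Jamal: 09:00-10:00, 10:30-11:00, 12:30-13:30, 15:00-16:00.
Ines ∩ Idris ∩ Jamal ∩ Mei: 09:00-10:00, 10:30-11:00, 12:30-13:30, 15:00-16:00.
Ines ∩ Idris ∩ Jamal ∩ Mei ∩ Ben: 09:30-10:00, 10:30-11:00, 12:30-13:30, 15:00-16:00.
Ines ∩ Idris ∩ Jamal ∩ Mei ∩ Ben ∩ Dana: 09:30-10:00, 10:30-11:00, 12:30-13:30, 15:00-16:00.
Ines ∩ Idris ∩ Jamal ∩ Mei ∩ Ben ∩ Dana ∩ Alice: 09:30-10:00, 12:30-13:30, 15:00-16:00.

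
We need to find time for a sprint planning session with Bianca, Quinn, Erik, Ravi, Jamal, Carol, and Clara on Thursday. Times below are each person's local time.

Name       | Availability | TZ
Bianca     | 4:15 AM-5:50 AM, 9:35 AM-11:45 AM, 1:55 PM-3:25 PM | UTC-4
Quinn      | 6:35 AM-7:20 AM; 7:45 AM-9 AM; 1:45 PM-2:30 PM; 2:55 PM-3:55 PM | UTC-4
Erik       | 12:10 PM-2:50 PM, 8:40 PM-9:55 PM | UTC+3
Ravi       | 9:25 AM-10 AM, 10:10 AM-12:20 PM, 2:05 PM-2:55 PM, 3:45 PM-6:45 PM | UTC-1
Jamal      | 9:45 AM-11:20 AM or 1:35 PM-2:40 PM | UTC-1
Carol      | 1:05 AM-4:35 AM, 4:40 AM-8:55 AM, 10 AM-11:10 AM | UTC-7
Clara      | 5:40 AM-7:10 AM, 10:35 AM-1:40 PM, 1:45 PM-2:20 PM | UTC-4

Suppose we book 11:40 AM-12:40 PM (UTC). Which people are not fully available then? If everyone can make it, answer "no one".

Bianca, Clara, Erik, Jamal, Quinn

Bianca in UTC: 08:15-09:50, 13:35-15:45, 17:55-19:25 (add 4h to convert from UTC-4).
Quinn in UTC: 10:35-11:20, 11:45-13:00, 17:45-18:30, 18:55-19:55 (add 4h to convert from UTC-4).
Erik in UTC: 09:10-11:50, 17:40-18:55 (subtract 3h to convert from UTC+3).
Ravi in UTC: 10:25-11:00, 11:10-13:20, 15:05-15:55, 16:45-19:45 (add 1h to convert from UTC-1).
Jamal in UTC: 10:45-12:20, 14:35-15:40 (add 1h to convert from UTC-1).
Carol in UTC: 08:05-11:35, 11:40-15:55, 17:00-18:10 (add 7h to convert from UTC-7).
Clara in UTC: 09:40-11:10, 14:35-17:40, 17:45-18:20 (add 4h to convert from UTC-4).
Bianca: not fully free for 11:40-12:40. Quinn: not fully free for 11:40-12:40. Erik: not fully free for 11:40-12:40. Ravi: free for 11:40-12:40. Jamal: not fully free for 11:40-12:40. Carol: free for 11:40-12:40. Clara: not fully free for 11:40-12:40.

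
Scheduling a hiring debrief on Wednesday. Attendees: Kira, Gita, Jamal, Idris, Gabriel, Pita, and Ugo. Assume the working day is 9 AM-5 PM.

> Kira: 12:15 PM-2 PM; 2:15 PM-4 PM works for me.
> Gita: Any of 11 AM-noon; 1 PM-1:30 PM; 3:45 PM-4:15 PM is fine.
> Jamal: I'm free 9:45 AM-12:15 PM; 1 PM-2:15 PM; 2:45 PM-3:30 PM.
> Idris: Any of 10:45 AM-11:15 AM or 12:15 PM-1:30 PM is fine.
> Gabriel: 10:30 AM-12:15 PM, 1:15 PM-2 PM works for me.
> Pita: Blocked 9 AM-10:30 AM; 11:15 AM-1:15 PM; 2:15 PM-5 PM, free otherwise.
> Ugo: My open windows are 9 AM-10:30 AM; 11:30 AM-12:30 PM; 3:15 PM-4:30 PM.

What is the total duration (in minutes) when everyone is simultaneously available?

0

Kira free: 12:15-14:00, 14:15-16:00.
Gita free: 11:00-12:00, 13:00-13:30, 15:45-16:15.
Jamal free: 09:45-12:15, 13:00-14:15, 14:45-15:30.
Idris free: 10:45-11:15, 12:15-13:30.
Gabriel free: 10:30-12:15, 13:15-14:00.
Pita free: 10:30-11:15, 13:15-14:15 (invert busy blocks within the working day).
Ugo free: 09:00-10:30, 11:30-12:30, 15:15-16:30.
Kira ∩ Gita: 13:00-13:30, 15:45-16:00.
Kira ∩ Gita ∩ Jamal: 13:00-13:30.
Kira ∩ Gita ∩ Jamal ∩ Idris: 13:00-13:30.
Kira ∩ Gita ∩ Jamal ∩ Idris ∩ Gabriel: 13:15-13:30.
Kira ∩ Gita ∩ Jamal ∩ Idris ∩ Gabriel ∩ Pita: 13:15-13:30.
Kira ∩ Gita ∩ Jamal ∩ Idris ∩ Gabriel ∩ Pita ∩ Ugo: ∅.
There is no time when everyone is free.
There is no common window, so the total is 0 minutes.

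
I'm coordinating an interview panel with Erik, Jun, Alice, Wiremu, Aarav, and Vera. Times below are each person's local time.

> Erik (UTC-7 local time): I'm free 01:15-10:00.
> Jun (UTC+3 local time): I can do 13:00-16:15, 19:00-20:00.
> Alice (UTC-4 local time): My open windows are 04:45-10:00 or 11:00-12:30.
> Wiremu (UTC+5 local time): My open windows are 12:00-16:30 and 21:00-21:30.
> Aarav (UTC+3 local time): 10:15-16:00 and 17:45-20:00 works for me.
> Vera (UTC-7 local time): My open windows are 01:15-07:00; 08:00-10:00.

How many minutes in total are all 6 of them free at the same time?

Erik in UTC: 08:15-17:00 (add 7h to convert from UTC-7).
Jun in UTC: 10:00-13:15, 16:00-17:00 (subtract 3h to convert from UTC+3).
Alice in UTC: 08:45-14:00, 15:00-16:30 (add 4h to convert from UTC-4).
Wiremu in UTC: 07:00-11:30, 16:00-16:30 (subtract 5h to convert from UTC+5).
Aarav in UTC: 07:15-13:00, 14:45-17:00 (subtract 3h to convert from UTC+3).
Vera in UTC: 08:15-14:00, 15:00-17:00 (add 7h to convert from UTC-7).
Erik ∩ Jun: 10:00-13:15, 16:00-17:00.
Erik ∩ Jun ∩ Alice: 10:00-13:15, 16:00-16:30.
Erik ∩ Jun ∩ Alice ∩ Wiremu: 10:00-11:30, 16:00-16:30.
Erik ∩ Jun ∩ Alice ∩ Wiremu ∩ Aarav: 10:00-11:30, 16:00-16:30.
Erik ∩ Jun ∩ Alice ∩ Wiremu ∩ Aarav ∩ Vera: 10:00-11:30, 16:00-16:30.
Summing the common windows: 90 + 30 = 120 minutes.

120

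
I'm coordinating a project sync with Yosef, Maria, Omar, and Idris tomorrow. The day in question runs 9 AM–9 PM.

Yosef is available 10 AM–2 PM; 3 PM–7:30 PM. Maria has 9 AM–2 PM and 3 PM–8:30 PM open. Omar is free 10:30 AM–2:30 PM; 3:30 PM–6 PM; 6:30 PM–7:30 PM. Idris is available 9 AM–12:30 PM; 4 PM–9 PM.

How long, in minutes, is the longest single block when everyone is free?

120

Yosef ∩ Maria: 10:00-14:00, 15:00-19:30.
Yosef ∩ Maria ∩ Omar: 10:30-14:00, 15:30-18:00, 18:30-19:30.
Yosef ∩ Maria ∩ Omar ∩ Idris: 10:30-12:30, 16:00-18:00, 18:30-19:30.
Those are the intersection windows.
The longest is 10:30-12:30 at 120 minutes.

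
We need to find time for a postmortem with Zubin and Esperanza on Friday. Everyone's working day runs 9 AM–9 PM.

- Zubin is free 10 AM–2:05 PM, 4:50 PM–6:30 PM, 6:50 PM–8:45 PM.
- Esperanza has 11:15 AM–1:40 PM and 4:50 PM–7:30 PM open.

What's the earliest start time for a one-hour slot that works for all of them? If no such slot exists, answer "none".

Zubin ∩ Esperanza: 11:15-13:40, 16:50-18:30, 18:50-19:30.
Those are the intersection windows.
The first common window of at least 60 minutes is 11:15-13:40, so the earliest start is 11:15.

11:15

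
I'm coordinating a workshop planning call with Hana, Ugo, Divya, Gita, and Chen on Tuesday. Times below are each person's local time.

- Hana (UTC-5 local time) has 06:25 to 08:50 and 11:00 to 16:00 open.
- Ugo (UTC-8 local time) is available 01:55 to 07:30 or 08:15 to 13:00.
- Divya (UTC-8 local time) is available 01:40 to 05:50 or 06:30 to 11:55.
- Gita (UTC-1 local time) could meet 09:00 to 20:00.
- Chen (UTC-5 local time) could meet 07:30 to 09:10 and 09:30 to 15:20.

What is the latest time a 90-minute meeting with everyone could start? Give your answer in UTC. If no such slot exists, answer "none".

Hana in UTC: 11:25-13:50, 16:00-21:00 (add 5h to convert from UTC-5).
Ugo in UTC: 09:55-15:30, 16:15-21:00 (add 8h to convert from UTC-8).
Divya in UTC: 09:40-13:50, 14:30-19:55 (add 8h to convert from UTC-8).
Gita in UTC: 10:00-21:00 (add 1h to convert from UTC-1).
Chen in UTC: 12:30-14:10, 14:30-20:20 (add 5h to convert from UTC-5).
Hana ∩ Ugo: 11:25-13:50, 16:15-21:00.
Hana ∩ Ugo ∩ Divya: 11:25-13:50, 16:15-19:55.
Hana ∩ Ugo ∩ Divya ∩ Gita: 11:25-13:50, 16:15-19:55.
Hana ∩ Ugo ∩ Divya ∩ Gita ∩ Chen: 12:30-13:50, 16:15-19:55.
The last common window of at least 90 minutes is 16:15-19:55; a 90-minute meeting can start as late as 18:25 and still end by 19:55.

18:25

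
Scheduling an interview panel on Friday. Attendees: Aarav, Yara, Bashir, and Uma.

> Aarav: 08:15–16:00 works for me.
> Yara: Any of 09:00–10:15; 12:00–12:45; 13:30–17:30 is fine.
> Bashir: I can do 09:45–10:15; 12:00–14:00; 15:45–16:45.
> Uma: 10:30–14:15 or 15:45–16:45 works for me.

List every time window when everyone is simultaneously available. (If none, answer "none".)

12:00-12:45, 13:30-14:00, 15:45-16:00

Aarav ∩ Yara: 09:00-10:15, 12:00-12:45, 13:30-16:00.
Aarav ∩ Yara ∩ Bashir: 09:45-10:15, 12:00-12:45, 13:30-14:00, 15:45-16:00.
Aarav ∩ Yara ∩ Bashir ∩ Uma: 12:00-12:45, 13:30-14:00, 15:45-16:00.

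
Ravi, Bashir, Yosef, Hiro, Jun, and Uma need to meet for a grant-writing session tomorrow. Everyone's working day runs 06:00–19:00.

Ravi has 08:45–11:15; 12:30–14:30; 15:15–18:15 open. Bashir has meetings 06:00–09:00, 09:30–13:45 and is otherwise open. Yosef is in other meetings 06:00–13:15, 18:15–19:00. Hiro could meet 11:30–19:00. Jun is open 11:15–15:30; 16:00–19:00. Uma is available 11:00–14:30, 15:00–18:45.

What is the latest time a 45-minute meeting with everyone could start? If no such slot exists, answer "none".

Ravi free: 08:45-11:15, 12:30-14:30, 15:15-18:15.
Bashir free: 09:00-09:30, 13:45-19:00 (invert busy blocks within the working day).
Yosef free: 13:15-18:15 (invert busy blocks within the working day).
Hiro free: 11:30-19:00.
Jun free: 11:15-15:30, 16:00-19:00.
Uma free: 11:00-14:30, 15:00-18:45.
Ravi ∩ Bashir: 09:00-09:30, 13:45-14:30, 15:15-18:15.
Ravi ∩ Bashir ∩ Yosef: 13:45-14:30, 15:15-18:15.
Ravi ∩ Bashir ∩ Yosef ∩ Hiro: 13:45-14:30, 15:15-18:15.
Ravi ∩ Bashir ∩ Yosef ∩ Hiro ∩ Jun: 13:45-14:30, 15:15-15:30, 16:00-18:15.
Ravi ∩ Bashir ∩ Yosef ∩ Hiro ∩ Jun ∩ Uma: 13:45-14:30, 15:15-15:30, 16:00-18:15.
Those are the intersection windows.
The last common window of at least 45 minutes is 16:00-18:15; a 45-minute meeting can start as late as 17:30 and still end by 18:15.

17:30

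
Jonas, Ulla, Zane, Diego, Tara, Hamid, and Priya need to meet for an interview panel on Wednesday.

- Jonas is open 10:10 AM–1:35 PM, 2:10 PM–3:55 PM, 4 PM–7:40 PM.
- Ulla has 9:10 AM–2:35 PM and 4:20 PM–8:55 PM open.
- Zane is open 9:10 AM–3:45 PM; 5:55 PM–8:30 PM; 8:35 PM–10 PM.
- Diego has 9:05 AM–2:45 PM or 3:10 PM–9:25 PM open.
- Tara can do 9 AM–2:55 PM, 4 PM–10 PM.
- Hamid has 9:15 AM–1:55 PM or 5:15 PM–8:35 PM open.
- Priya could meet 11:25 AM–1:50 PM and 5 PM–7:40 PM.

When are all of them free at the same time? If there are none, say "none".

Jonas ∩ Ulla: 10:10-13:35, 14:10-14:35, 16:20-19:40.
Jonas ∩ Ulla ∩ Zane: 10:10-13:35, 14:10-14:35, 17:55-19:40.
Jonas ∩ Ulla ∩ Zane ∩ Diego: 10:10-13:35, 14:10-14:35, 17:55-19:40.
Jonas ∩ Ulla ∩ Zane ∩ Diego ∩ Tara: 10:10-13:35, 14:10-14:35, 17:55-19:40.
Jonas ∩ Ulla ∩ Zane ∩ Diego ∩ Tara ∩ Hamid: 10:10-13:35, 17:55-19:40.
Jonas ∩ Ulla ∩ Zane ∩ Diego ∩ Tara ∩ Hamid ∩ Priya: 11:25-13:35, 17:55-19:40.
Those are the intersection windows.

11:25-13:35, 17:55-19:40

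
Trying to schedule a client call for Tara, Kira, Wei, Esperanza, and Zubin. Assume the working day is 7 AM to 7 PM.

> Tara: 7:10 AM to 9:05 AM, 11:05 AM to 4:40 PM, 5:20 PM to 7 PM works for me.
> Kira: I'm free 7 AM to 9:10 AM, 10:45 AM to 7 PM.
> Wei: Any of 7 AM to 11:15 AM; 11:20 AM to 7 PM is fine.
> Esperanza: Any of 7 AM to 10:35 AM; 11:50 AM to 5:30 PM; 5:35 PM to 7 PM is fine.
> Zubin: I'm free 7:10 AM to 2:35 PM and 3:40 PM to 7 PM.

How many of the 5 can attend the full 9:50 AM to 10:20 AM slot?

Wei, Esperanza, and Zubin can make the full 09:50-10:20 slot — that's 3.

3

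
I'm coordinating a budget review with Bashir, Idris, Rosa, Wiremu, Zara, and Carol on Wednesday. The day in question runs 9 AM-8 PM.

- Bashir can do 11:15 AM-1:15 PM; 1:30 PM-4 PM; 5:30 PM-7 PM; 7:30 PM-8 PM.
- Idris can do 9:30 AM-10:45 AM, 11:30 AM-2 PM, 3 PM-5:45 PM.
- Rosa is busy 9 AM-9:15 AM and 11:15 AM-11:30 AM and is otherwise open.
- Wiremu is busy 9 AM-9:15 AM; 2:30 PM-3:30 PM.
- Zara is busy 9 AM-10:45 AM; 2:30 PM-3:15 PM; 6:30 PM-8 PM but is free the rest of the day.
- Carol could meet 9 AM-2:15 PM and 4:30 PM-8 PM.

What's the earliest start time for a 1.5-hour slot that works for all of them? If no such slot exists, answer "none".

11:30

Bashir free: 11:15-13:15, 13:30-16:00, 17:30-19:00, 19:30-20:00.
Idris free: 09:30-10:45, 11:30-14:00, 15:00-17:45.
Rosa free: 09:15-11:15, 11:30-20:00 (invert busy blocks within the working day).
Wiremu free: 09:15-14:30, 15:30-20:00 (invert busy blocks within the working day).
Zara free: 10:45-14:30, 15:15-18:30 (invert busy blocks within the working day).
Carol free: 09:00-14:15, 16:30-20:00.
Bashir ∩ Idris: 11:30-13:15, 13:30-14:00, 15:00-16:00, 17:30-17:45.
Bashir ∩ Idris ∩ Rosa: 11:30-13:15, 13:30-14:00, 15:00-16:00, 17:30-17:45.
Bashir ∩ Idris ∩ Rosa ∩ Wiremu: 11:30-13:15, 13:30-14:00, 15:30-16:00, 17:30-17:45.
Bashir ∩ Idris ∩ Rosa ∩ Wiremu ∩ Zara: 11:30-13:15, 13:30-14:00, 15:30-16:00, 17:30-17:45.
Bashir ∩ Idris ∩ Rosa ∩ Wiremu ∩ Zara ∩ Carol: 11:30-13:15, 13:30-14:00, 17:30-17:45.
The first common window of at least 90 minutes is 11:30-13:15, so the earliest start is 11:30.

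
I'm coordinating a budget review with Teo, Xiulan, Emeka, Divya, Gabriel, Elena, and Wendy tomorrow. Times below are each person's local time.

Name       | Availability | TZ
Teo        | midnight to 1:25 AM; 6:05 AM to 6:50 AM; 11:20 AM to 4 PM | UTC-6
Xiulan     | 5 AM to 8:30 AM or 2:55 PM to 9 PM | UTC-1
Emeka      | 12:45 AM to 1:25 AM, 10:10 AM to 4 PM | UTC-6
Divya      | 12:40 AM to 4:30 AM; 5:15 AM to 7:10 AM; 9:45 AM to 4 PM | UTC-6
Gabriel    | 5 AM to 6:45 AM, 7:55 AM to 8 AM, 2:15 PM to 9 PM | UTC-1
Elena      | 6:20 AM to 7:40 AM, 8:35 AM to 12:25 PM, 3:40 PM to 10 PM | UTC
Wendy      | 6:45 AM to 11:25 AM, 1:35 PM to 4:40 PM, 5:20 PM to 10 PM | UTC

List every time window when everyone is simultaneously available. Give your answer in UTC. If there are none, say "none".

Teo in UTC: 06:00-07:25, 12:05-12:50, 17:20-22:00 (add 6h to convert from UTC-6).
Xiulan in UTC: 06:00-09:30, 15:55-22:00 (add 1h to convert from UTC-1).
Emeka in UTC: 06:45-07:25, 16:10-22:00 (add 6h to convert from UTC-6).
Divya in UTC: 06:40-10:30, 11:15-13:10, 15:45-22:00 (add 6h to convert from UTC-6).
Gabriel in UTC: 06:00-07:45, 08:55-09:00, 15:15-22:00 (add 1h to convert from UTC-1).
Elena in UTC: 06:20-07:40, 08:35-12:25, 15:40-22:00.
Wendy in UTC: 06:45-11:25, 13:35-16:40, 17:20-22:00.
Teo ∩ Xiulan: 06:00-07:25, 17:20-22:00.
Teo ∩ Xiulan ∩ Emeka: 06:45-07:25, 17:20-22:00.
Teo ∩ Xiulan ∩ Emeka ∩ Divya: 06:45-07:25, 17:20-22:00.
Teo ∩ Xiulan ∩ Emeka ∩ Divya ∩ Gabriel: 06:45-07:25, 17:20-22:00.
Teo ∩ Xiulan ∩ Emeka ∩ Divya ∩ Gabriel ∩ Elena: 06:45-07:25, 17:20-22:00.
Teo ∩ Xiulan ∩ Emeka ∩ Divya ∩ Gabriel ∩ Elena ∩ Wendy: 06:45-07:25, 17:20-22:00.

06:45-07:25, 17:20-22:00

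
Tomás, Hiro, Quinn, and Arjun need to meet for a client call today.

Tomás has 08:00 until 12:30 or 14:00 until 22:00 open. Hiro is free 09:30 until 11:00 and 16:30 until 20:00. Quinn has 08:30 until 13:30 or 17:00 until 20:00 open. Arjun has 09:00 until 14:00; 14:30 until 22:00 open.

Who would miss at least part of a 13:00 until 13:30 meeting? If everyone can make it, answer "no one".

Tomás: not fully free for 13:00-13:30. Hiro: not fully free for 13:00-13:30. Quinn: free for 13:00-13:30. Arjun: free for 13:00-13:30.

Hiro, Tomás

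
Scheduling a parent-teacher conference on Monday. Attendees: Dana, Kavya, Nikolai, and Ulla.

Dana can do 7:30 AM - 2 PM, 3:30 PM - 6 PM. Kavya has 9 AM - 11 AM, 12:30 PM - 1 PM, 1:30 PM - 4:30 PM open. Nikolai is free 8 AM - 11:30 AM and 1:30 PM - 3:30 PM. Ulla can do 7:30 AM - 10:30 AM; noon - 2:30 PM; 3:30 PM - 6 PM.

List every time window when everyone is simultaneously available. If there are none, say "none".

09:00-10:30, 13:30-14:00

Dana ∩ Kavya: 09:00-11:00, 12:30-13:00, 13:30-14:00, 15:30-16:30.
Dana ∩ Kavya ∩ Nikolai: 09:00-11:00, 13:30-14:00.
Dana ∩ Kavya ∩ Nikolai ∩ Ulla: 09:00-10:30, 13:30-14:00.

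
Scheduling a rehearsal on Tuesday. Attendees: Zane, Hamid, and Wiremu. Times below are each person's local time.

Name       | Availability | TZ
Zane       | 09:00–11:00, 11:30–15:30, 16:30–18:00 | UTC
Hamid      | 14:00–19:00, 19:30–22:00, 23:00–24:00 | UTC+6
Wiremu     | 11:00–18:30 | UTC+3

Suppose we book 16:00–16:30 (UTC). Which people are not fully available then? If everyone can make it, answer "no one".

Hamid, Wiremu, Zane

Zane in UTC: 09:00-11:00, 11:30-15:30, 16:30-18:00.
Hamid in UTC: 08:00-13:00, 13:30-16:00, 17:00-18:00 (subtract 6h to convert from UTC+6).
Wiremu in UTC: 08:00-15:30 (subtract 3h to convert from UTC+3).
Zane: not fully free for 16:00-16:30. Hamid: not fully free for 16:00-16:30. Wiremu: not fully free for 16:00-16:30.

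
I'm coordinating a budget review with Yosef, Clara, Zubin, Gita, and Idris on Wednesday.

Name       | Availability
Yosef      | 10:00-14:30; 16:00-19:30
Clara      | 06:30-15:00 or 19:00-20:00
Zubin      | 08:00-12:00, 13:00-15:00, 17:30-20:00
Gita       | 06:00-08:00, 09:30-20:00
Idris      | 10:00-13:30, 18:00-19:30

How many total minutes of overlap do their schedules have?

Yosef ∩ Clara: 10:00-14:30, 19:00-19:30.
Yosef ∩ Clara ∩ Zubin: 10:00-12:00, 13:00-14:30, 19:00-19:30.
Yosef ∩ Clara ∩ Zubin ∩ Gita: 10:00-12:00, 13:00-14:30, 19:00-19:30.
Yosef ∩ Clara ∩ Zubin ∩ Gita ∩ Idris: 10:00-12:00, 13:00-13:30, 19:00-19:30.
Summing the common windows: 120 + 30 + 30 = 180 minutes.

180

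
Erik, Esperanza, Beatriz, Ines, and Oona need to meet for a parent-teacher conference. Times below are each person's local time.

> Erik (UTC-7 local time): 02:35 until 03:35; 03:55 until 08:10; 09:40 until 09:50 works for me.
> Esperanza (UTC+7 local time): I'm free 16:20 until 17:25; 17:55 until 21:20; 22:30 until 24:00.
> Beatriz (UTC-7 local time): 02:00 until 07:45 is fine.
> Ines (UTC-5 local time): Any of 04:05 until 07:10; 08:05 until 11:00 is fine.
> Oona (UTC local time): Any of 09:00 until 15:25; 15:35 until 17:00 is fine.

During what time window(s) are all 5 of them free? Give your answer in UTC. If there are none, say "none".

09:35-10:25, 10:55-12:10, 13:05-14:20

Erik in UTC: 09:35-10:35, 10:55-15:10, 16:40-16:50 (add 7h to convert from UTC-7).
Esperanza in UTC: 09:20-10:25, 10:55-14:20, 15:30-17:00 (subtract 7h to convert from UTC+7).
Beatriz in UTC: 09:00-14:45 (add 7h to convert from UTC-7).
Ines in UTC: 09:05-12:10, 13:05-16:00 (add 5h to convert from UTC-5).
Oona in UTC: 09:00-15:25, 15:35-17:00.
Erik ∩ Esperanza: 09:35-10:25, 10:55-14:20, 16:40-16:50.
Erik ∩ Esperanza ∩ Beatriz: 09:35-10:25, 10:55-14:20.
Erik ∩ Esperanza ∩ Beatriz ∩ Ines: 09:35-10:25, 10:55-12:10, 13:05-14:20.
Erik ∩ Esperanza ∩ Beatriz ∩ Ines ∩ Oona: 09:35-10:25, 10:55-12:10, 13:05-14:20.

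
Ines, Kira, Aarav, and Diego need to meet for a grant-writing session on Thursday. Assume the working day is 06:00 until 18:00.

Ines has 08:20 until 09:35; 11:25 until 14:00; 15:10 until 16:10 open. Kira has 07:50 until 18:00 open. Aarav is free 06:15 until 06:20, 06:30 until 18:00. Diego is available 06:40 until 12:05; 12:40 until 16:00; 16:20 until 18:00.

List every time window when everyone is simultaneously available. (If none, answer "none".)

Ines ∩ Kira: 08:20-09:35, 11:25-14:00, 15:10-16:10.
Ines ∩ Kira ∩ Aarav: 08:20-09:35, 11:25-14:00, 15:10-16:10.
Ines ∩ Kira ∩ Aarav ∩ Diego: 08:20-09:35, 11:25-12:05, 12:40-14:00, 15:10-16:00.
Those are the intersection windows.

08:20-09:35, 11:25-12:05, 12:40-14:00, 15:10-16:00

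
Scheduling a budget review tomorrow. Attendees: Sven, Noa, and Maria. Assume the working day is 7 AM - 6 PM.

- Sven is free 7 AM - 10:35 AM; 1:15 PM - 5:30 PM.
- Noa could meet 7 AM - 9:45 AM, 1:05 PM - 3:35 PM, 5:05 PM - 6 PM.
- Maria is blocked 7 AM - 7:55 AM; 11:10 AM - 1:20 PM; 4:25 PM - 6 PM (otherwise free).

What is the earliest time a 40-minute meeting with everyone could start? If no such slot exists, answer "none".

07:55

Sven free: 07:00-10:35, 13:15-17:30.
Noa free: 07:00-09:45, 13:05-15:35, 17:05-18:00.
Maria free: 07:55-11:10, 13:20-16:25 (invert busy blocks within the working day).
Sven ∩ Noa: 07:00-09:45, 13:15-15:35, 17:05-17:30.
Sven ∩ Noa ∩ Maria: 07:55-09:45, 13:20-15:35.
Those are the intersection windows.
The first common window of at least 40 minutes is 07:55-09:45, so the earliest start is 07:55.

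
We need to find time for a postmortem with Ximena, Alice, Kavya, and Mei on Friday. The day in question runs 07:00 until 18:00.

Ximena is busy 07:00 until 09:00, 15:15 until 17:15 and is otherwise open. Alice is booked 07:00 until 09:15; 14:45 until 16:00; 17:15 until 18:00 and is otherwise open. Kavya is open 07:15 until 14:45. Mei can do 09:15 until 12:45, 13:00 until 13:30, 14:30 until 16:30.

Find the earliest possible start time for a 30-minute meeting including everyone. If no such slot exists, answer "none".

09:15

Ximena free: 09:00-15:15, 17:15-18:00 (invert busy blocks within the working day).
Alice free: 09:15-14:45, 16:00-17:15 (invert busy blocks within the working day).
Kavya free: 07:15-14:45.
Mei free: 09:15-12:45, 13:00-13:30, 14:30-16:30.
Ximena ∩ Alice: 09:15-14:45.
Ximena ∩ Alice ∩ Kavya: 09:15-14:45.
Ximena ∩ Alice ∩ Kavya ∩ Mei: 09:15-12:45, 13:00-13:30, 14:30-14:45.
Those are the intersection windows.
The first common window of at least 30 minutes is 09:15-12:45, so the earliest start is 09:15.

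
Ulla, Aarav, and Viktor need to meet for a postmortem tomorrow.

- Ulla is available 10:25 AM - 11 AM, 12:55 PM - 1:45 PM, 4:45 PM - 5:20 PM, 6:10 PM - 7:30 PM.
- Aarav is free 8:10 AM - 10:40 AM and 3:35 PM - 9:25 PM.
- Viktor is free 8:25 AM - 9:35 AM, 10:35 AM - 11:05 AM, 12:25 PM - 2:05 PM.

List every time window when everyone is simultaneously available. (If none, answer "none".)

Ulla ∩ Aarav: 10:25-10:40, 16:45-17:20, 18:10-19:30.
Ulla ∩ Aarav ∩ Viktor: 10:35-10:40.

10:35-10:40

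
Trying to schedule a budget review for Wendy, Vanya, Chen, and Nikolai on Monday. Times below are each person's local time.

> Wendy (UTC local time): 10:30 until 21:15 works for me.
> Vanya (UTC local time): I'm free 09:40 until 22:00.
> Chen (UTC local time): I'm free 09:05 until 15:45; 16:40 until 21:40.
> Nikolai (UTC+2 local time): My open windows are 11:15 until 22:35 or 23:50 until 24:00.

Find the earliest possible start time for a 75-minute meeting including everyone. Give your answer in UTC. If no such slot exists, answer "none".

10:30

Wendy in UTC: 10:30-21:15.
Vanya in UTC: 09:40-22:00.
Chen in UTC: 09:05-15:45, 16:40-21:40.
Nikolai in UTC: 09:15-20:35, 21:50-22:00 (subtract 2h to convert from UTC+2).
Wendy ∩ Vanya: 10:30-21:15.
Wendy ∩ Vanya ∩ Chen: 10:30-15:45, 16:40-21:15.
Wendy ∩ Vanya ∩ Chen ∩ Nikolai: 10:30-15:45, 16:40-20:35.
The first common window of at least 75 minutes is 10:30-15:45, so the earliest start is 10:30.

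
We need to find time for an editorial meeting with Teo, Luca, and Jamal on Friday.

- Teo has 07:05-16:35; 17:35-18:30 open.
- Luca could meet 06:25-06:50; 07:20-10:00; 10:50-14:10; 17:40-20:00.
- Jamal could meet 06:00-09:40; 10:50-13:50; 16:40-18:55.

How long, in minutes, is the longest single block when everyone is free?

Teo ∩ Luca: 07:20-10:00, 10:50-14:10, 17:40-18:30.
Teo ∩ Luca ∩ Jamal: 07:20-09:40, 10:50-13:50, 17:40-18:30.
The longest is 10:50-13:50 at 180 minutes.

180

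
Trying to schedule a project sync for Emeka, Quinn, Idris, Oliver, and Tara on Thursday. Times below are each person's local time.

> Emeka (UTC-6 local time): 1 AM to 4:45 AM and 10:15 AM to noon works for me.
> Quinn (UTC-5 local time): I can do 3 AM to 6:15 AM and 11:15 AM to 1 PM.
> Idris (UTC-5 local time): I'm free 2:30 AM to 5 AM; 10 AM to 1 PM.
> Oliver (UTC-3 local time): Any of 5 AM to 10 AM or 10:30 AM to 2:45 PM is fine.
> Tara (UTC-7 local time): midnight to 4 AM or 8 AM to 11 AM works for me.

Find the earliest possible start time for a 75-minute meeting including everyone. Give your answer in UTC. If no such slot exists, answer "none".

08:00

Emeka in UTC: 07:00-10:45, 16:15-18:00 (add 6h to convert from UTC-6).
Quinn in UTC: 08:00-11:15, 16:15-18:00 (add 5h to convert from UTC-5).
Idris in UTC: 07:30-10:00, 15:00-18:00 (add 5h to convert from UTC-5).
Oliver in UTC: 08:00-13:00, 13:30-17:45 (add 3h to convert from UTC-3).
Tara in UTC: 07:00-11:00, 15:00-18:00 (add 7h to convert from UTC-7).
Emeka ∩ Quinn: 08:00-10:45, 16:15-18:00.
Emeka ∩ Quinn ∩ Idris: 08:00-10:00, 16:15-18:00.
Emeka ∩ Quinn ∩ Idris ∩ Oliver: 08:00-10:00, 16:15-17:45.
Emeka ∩ Quinn ∩ Idris ∩ Oliver ∩ Tara: 08:00-10:00, 16:15-17:45.
So the common availability across everyone is 08:00-10:00, 16:15-17:45.
The first common window of at least 75 minutes is 08:00-10:00, so the earliest start is 08:00.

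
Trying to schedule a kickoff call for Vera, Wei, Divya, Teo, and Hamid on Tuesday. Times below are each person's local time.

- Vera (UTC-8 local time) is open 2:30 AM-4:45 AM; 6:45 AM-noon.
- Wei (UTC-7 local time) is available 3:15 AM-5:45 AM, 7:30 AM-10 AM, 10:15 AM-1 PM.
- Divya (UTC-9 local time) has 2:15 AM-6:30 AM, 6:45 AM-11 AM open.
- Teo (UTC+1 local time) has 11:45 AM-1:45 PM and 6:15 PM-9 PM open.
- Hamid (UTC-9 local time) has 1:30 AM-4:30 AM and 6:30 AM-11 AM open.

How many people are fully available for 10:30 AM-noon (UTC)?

Vera in UTC: 10:30-12:45, 14:45-20:00 (add 8h to convert from UTC-8).
Wei in UTC: 10:15-12:45, 14:30-17:00, 17:15-20:00 (add 7h to convert from UTC-7).
Divya in UTC: 11:15-15:30, 15:45-20:00 (add 9h to convert from UTC-9).
Teo in UTC: 10:45-12:45, 17:15-20:00 (subtract 1h to convert from UTC+1).
Hamid in UTC: 10:30-13:30, 15:30-20:00 (add 9h to convert from UTC-9).
Vera, Wei, and Hamid can make the full 10:30-12:00 slot — that's 3.

3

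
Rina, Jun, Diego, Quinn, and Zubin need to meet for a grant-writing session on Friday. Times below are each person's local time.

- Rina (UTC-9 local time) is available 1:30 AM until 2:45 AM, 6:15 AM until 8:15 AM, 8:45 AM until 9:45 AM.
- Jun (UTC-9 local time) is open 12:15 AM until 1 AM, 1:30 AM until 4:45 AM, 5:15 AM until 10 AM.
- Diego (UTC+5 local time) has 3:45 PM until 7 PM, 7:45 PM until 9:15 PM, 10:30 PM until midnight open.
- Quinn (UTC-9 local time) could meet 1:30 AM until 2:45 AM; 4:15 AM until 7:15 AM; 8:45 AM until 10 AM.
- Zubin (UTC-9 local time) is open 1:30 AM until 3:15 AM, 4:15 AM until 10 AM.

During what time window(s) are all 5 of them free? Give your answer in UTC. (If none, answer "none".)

10:45-11:45, 15:15-16:15, 17:45-18:45

Rina in UTC: 10:30-11:45, 15:15-17:15, 17:45-18:45 (add 9h to convert from UTC-9).
Jun in UTC: 09:15-10:00, 10:30-13:45, 14:15-19:00 (add 9h to convert from UTC-9).
Diego in UTC: 10:45-14:00, 14:45-16:15, 17:30-19:00 (subtract 5h to convert from UTC+5).
Quinn in UTC: 10:30-11:45, 13:15-16:15, 17:45-19:00 (add 9h to convert from UTC-9).
Zubin in UTC: 10:30-12:15, 13:15-19:00 (add 9h to convert from UTC-9).
Rina ∩ Jun: 10:30-11:45, 15:15-17:15, 17:45-18:45.
Rina ∩ Jun ∩ Diego: 10:45-11:45, 15:15-16:15, 17:45-18:45.
Rina ∩ Jun ∩ Diego ∩ Quinn: 10:45-11:45, 15:15-16:15, 17:45-18:45.
Rina ∩ Jun ∩ Diego ∩ Quinn ∩ Zubin: 10:45-11:45, 15:15-16:15, 17:45-18:45.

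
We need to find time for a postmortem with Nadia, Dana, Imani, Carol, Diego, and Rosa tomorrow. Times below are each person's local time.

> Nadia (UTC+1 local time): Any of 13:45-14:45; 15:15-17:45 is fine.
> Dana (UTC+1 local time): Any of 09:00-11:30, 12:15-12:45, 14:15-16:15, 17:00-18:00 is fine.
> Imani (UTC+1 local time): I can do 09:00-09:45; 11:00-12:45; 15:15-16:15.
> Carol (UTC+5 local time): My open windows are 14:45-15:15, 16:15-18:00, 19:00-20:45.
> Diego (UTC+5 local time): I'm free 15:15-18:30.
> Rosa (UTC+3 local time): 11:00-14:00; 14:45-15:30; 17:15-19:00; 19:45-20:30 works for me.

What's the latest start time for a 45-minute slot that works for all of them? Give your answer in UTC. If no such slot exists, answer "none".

Nadia in UTC: 12:45-13:45, 14:15-16:45 (subtract 1h to convert from UTC+1).
Dana in UTC: 08:00-10:30, 11:15-11:45, 13:15-15:15, 16:00-17:00 (subtract 1h to convert from UTC+1).
Imani in UTC: 08:00-08:45, 10:00-11:45, 14:15-15:15 (subtract 1h to convert from UTC+1).
Carol in UTC: 09:45-10:15, 11:15-13:00, 14:00-15:45 (subtract 5h to convert from UTC+5).
Diego in UTC: 10:15-13:30 (subtract 5h to convert from UTC+5).
Rosa in UTC: 08:00-11:00, 11:45-12:30, 14:15-16:00, 16:45-17:30 (subtract 3h to convert from UTC+3).
Nadia ∩ Dana: 13:15-13:45, 14:15-15:15, 16:00-16:45.
Nadia ∩ Dana ∩ Imani: 14:15-15:15.
Nadia ∩ Dana ∩ Imani ∩ Carol: 14:15-15:15.
Nadia ∩ Dana ∩ Imani ∩ Carol ∩ Diego: ∅.
Nadia ∩ Dana ∩ Imani ∩ Carol ∩ Diego ∩ Rosa: ∅.
There is no time when everyone is free.
No common window is at least 45 minutes long.

none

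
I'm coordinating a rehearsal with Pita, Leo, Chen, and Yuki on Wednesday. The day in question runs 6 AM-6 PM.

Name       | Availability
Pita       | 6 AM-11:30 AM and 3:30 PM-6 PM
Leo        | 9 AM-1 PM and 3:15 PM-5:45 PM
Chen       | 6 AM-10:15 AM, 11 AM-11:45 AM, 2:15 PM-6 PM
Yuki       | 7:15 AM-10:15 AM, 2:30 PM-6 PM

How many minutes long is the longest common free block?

135

Pita ∩ Leo: 09:00-11:30, 15:30-17:45.
Pita ∩ Leo ∩ Chen: 09:00-10:15, 11:00-11:30, 15:30-17:45.
Pita ∩ Leo ∩ Chen ∩ Yuki: 09:00-10:15, 15:30-17:45.
The longest is 15:30-17:45 at 135 minutes.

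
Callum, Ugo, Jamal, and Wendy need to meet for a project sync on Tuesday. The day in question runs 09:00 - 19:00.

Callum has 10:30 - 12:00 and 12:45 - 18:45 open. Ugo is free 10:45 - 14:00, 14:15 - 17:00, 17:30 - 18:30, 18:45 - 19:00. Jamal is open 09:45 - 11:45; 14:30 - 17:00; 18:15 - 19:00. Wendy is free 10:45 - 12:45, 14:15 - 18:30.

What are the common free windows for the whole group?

10:45-11:45, 14:30-17:00, 18:15-18:30

Callum ∩ Ugo: 10:45-12:00, 12:45-14:00, 14:15-17:00, 17:30-18:30.
Callum ∩ Ugo ∩ Jamal: 10:45-11:45, 14:30-17:00, 18:15-18:30.
Callum ∩ Ugo ∩ Jamal ∩ Wendy: 10:45-11:45, 14:30-17:00, 18:15-18:30.
Those are the intersection windows.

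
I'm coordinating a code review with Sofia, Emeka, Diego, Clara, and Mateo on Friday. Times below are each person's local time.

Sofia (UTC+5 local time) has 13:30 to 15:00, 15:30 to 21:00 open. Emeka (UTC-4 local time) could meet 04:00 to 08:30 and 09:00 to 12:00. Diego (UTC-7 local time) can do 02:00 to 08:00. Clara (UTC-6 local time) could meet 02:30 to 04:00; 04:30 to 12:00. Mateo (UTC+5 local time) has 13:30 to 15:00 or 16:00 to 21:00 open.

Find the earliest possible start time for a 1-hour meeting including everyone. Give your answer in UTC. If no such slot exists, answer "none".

Sofia in UTC: 08:30-10:00, 10:30-16:00 (subtract 5h to convert from UTC+5).
Emeka in UTC: 08:00-12:30, 13:00-16:00 (add 4h to convert from UTC-4).
Diego in UTC: 09:00-15:00 (add 7h to convert from UTC-7).
Clara in UTC: 08:30-10:00, 10:30-18:00 (add 6h to convert from UTC-6).
Mateo in UTC: 08:30-10:00, 11:00-16:00 (subtract 5h to convert from UTC+5).
Sofia ∩ Emeka: 08:30-10:00, 10:30-12:30, 13:00-16:00.
Sofia ∩ Emeka ∩ Diego: 09:00-10:00, 10:30-12:30, 13:00-15:00.
Sofia ∩ Emeka ∩ Diego ∩ Clara: 09:00-10:00, 10:30-12:30, 13:00-15:00.
Sofia ∩ Emeka ∩ Diego ∩ Clara ∩ Mateo: 09:00-10:00, 11:00-12:30, 13:00-15:00.
So the common availability across everyone is 09:00-10:00, 11:00-12:30, 13:00-15:00.
The first common window of at least 60 minutes is 09:00-10:00, so the earliest start is 09:00.

09:00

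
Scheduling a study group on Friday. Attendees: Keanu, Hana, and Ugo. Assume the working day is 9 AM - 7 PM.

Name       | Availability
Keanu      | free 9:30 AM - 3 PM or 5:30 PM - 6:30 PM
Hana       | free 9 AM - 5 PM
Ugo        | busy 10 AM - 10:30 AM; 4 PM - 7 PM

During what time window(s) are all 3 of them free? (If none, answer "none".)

Keanu free: 09:30-15:00, 17:30-18:30.
Hana free: 09:00-17:00.
Ugo free: 09:00-10:00, 10:30-16:00 (invert busy blocks within the working day).
Keanu ∩ Hana: 09:30-15:00.
Keanu ∩ Hana ∩ Ugo: 09:30-10:00, 10:30-15:00.
So the common availability across everyone is 09:30-10:00, 10:30-15:00.

09:30-10:00, 10:30-15:00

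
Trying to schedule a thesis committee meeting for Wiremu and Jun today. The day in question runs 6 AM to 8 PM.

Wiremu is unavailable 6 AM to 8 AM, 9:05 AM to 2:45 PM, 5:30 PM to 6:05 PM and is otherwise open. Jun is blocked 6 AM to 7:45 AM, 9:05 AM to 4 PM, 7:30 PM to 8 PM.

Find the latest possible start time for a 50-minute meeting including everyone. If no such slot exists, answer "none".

Wiremu free: 08:00-09:05, 14:45-17:30, 18:05-20:00 (invert busy blocks within the working day).
Jun free: 07:45-09:05, 16:00-19:30 (invert busy blocks within the working day).
Wiremu ∩ Jun: 08:00-09:05, 16:00-17:30, 18:05-19:30.
So the common availability across everyone is 08:00-09:05, 16:00-17:30, 18:05-19:30.
The last common window of at least 50 minutes is 18:05-19:30; a 50-minute meeting can start as late as 18:40 and still end by 19:30.

18:40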